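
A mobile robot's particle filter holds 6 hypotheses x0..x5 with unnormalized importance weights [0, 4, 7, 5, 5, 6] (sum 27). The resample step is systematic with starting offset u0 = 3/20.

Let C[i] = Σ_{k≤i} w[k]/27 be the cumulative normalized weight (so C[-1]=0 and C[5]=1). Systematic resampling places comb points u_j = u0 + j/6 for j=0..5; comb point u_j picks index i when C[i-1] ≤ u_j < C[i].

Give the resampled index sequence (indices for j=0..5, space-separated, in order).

C = [0, 4/27, 11/27, 16/27, 7/9, 1]
j=0: u_0=3/20 ∈ [4/27, 11/27) → index 2
j=1: u_1=19/60 ∈ [4/27, 11/27) → index 2
j=2: u_2=29/60 ∈ [11/27, 16/27) → index 3
j=3: u_3=13/20 ∈ [16/27, 7/9) → index 4
j=4: u_4=49/60 ∈ [7/9, 1) → index 5
j=5: u_5=59/60 ∈ [7/9, 1) → index 5

2 2 3 4 5 5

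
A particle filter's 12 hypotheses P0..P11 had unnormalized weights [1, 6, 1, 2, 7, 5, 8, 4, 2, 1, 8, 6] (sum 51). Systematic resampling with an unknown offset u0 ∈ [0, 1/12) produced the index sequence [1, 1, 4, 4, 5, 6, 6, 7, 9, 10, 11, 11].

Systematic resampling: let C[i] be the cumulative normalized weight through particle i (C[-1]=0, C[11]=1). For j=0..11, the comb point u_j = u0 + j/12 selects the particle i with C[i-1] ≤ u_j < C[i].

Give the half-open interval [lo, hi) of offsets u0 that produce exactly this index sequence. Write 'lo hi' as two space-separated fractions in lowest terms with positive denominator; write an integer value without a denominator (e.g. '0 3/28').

C = [1/51, 7/51, 8/51, 10/51, 1/3, 22/51, 10/17, 2/3, 12/17, 37/51, 15/17, 1]
j=0 picked index 1: u0 ∈ [1/51, 7/51)
j=1 picked index 1: u0 ∈ [-13/204, 11/204)
j=2 picked index 4: u0 ∈ [1/34, 1/6)
j=3 picked index 4: u0 ∈ [-11/204, 1/12)
j=4 picked index 5: u0 ∈ [0, 5/51)
j=5 picked index 6: u0 ∈ [1/68, 35/204)
j=6 picked index 6: u0 ∈ [-7/102, 3/34)
j=7 picked index 7: u0 ∈ [1/204, 1/12)
j=8 picked index 9: u0 ∈ [2/51, 1/17)
j=9 picked index 10: u0 ∈ [-5/204, 9/68)
j=10 picked index 11: u0 ∈ [5/102, 1/6)
j=11 picked index 11: u0 ∈ [-7/204, 1/12)
intersection: [5/102, 11/204)

5/102 11/204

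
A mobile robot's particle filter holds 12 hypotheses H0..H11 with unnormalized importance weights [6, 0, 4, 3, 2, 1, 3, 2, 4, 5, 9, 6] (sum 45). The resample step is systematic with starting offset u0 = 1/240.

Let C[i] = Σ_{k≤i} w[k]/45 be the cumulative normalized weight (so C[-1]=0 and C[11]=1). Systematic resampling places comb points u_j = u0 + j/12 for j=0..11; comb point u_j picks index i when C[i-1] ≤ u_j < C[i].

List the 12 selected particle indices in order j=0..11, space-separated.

C = [2/15, 2/15, 2/9, 13/45, 1/3, 16/45, 19/45, 7/15, 5/9, 2/3, 13/15, 1]
j=0: u_0=1/240 ∈ [0, 2/15) → index 0
j=1: u_1=7/80 ∈ [0, 2/15) → index 0
j=2: u_2=41/240 ∈ [2/15, 2/9) → index 2
j=3: u_3=61/240 ∈ [2/9, 13/45) → index 3
j=4: u_4=27/80 ∈ [1/3, 16/45) → index 5
j=5: u_5=101/240 ∈ [16/45, 19/45) → index 6
j=6: u_6=121/240 ∈ [7/15, 5/9) → index 8
j=7: u_7=47/80 ∈ [5/9, 2/3) → index 9
j=8: u_8=161/240 ∈ [2/3, 13/15) → index 10
j=9: u_9=181/240 ∈ [2/3, 13/15) → index 10
j=10: u_10=67/80 ∈ [2/3, 13/15) → index 10
j=11: u_11=221/240 ∈ [13/15, 1) → index 11

0 0 2 3 5 6 8 9 10 10 10 11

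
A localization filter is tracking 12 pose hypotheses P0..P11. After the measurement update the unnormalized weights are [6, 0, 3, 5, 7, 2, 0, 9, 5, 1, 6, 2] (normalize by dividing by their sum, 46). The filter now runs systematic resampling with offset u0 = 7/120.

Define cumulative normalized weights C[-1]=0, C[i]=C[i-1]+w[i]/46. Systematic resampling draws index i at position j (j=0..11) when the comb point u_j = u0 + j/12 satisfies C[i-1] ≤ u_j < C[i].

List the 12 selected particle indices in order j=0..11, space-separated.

0 2 3 4 4 5 7 7 8 9 10 11

C = [3/23, 3/23, 9/46, 7/23, 21/46, 1/2, 1/2, 16/23, 37/46, 19/23, 22/23, 1]
j=0: u_0=7/120 ∈ [0, 3/23) → index 0
j=1: u_1=17/120 ∈ [3/23, 9/46) → index 2
j=2: u_2=9/40 ∈ [9/46, 7/23) → index 3
j=3: u_3=37/120 ∈ [7/23, 21/46) → index 4
j=4: u_4=47/120 ∈ [7/23, 21/46) → index 4
j=5: u_5=19/40 ∈ [21/46, 1/2) → index 5
j=6: u_6=67/120 ∈ [1/2, 16/23) → index 7
j=7: u_7=77/120 ∈ [1/2, 16/23) → index 7
j=8: u_8=29/40 ∈ [16/23, 37/46) → index 8
j=9: u_9=97/120 ∈ [37/46, 19/23) → index 9
j=10: u_10=107/120 ∈ [19/23, 22/23) → index 10
j=11: u_11=39/40 ∈ [22/23, 1) → index 11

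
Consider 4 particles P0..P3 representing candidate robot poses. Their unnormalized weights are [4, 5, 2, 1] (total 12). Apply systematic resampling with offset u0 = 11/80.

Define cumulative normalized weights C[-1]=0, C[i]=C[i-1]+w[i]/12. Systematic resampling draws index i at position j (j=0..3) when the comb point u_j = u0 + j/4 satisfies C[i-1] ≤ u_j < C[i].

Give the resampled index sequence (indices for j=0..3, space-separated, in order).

0 1 1 2

C = [1/3, 3/4, 11/12, 1]
j=0: u_0=11/80 ∈ [0, 1/3) → index 0
j=1: u_1=31/80 ∈ [1/3, 3/4) → index 1
j=2: u_2=51/80 ∈ [1/3, 3/4) → index 1
j=3: u_3=71/80 ∈ [3/4, 11/12) → index 2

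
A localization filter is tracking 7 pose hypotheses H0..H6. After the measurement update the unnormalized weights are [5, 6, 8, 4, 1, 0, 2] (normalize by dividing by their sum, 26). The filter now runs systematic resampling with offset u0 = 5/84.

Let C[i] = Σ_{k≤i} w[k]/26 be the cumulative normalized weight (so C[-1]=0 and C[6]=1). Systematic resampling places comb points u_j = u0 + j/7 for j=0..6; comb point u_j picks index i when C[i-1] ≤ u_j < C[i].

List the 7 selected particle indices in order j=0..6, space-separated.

0 1 1 2 2 3 4

C = [5/26, 11/26, 19/26, 23/26, 12/13, 12/13, 1]
j=0: u_0=5/84 ∈ [0, 5/26) → index 0
j=1: u_1=17/84 ∈ [5/26, 11/26) → index 1
j=2: u_2=29/84 ∈ [5/26, 11/26) → index 1
j=3: u_3=41/84 ∈ [11/26, 19/26) → index 2
j=4: u_4=53/84 ∈ [11/26, 19/26) → index 2
j=5: u_5=65/84 ∈ [19/26, 23/26) → index 3
j=6: u_6=11/12 ∈ [23/26, 12/13) → index 4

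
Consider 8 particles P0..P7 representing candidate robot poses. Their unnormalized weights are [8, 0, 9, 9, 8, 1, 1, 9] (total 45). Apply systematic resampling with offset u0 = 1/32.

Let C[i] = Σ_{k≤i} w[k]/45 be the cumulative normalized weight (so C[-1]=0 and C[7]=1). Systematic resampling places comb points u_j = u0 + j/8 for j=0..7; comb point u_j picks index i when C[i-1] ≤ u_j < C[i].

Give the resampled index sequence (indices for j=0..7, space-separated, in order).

C = [8/45, 8/45, 17/45, 26/45, 34/45, 7/9, 4/5, 1]
j=0: u_0=1/32 ∈ [0, 8/45) → index 0
j=1: u_1=5/32 ∈ [0, 8/45) → index 0
j=2: u_2=9/32 ∈ [8/45, 17/45) → index 2
j=3: u_3=13/32 ∈ [17/45, 26/45) → index 3
j=4: u_4=17/32 ∈ [17/45, 26/45) → index 3
j=5: u_5=21/32 ∈ [26/45, 34/45) → index 4
j=6: u_6=25/32 ∈ [7/9, 4/5) → index 6
j=7: u_7=29/32 ∈ [4/5, 1) → index 7

0 0 2 3 3 4 6 7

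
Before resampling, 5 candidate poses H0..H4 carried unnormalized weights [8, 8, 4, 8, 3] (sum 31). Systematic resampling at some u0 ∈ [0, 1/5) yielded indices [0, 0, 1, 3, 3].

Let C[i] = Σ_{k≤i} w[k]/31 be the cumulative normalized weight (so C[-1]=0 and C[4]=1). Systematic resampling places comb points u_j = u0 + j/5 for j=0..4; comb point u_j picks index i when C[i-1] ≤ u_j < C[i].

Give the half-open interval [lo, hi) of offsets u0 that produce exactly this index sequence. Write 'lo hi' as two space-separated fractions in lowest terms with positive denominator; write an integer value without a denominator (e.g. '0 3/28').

C = [8/31, 16/31, 20/31, 28/31, 1]
j=0 picked index 0: u0 ∈ [0, 8/31)
j=1 picked index 0: u0 ∈ [-1/5, 9/155)
j=2 picked index 1: u0 ∈ [-22/155, 18/155)
j=3 picked index 3: u0 ∈ [7/155, 47/155)
j=4 picked index 3: u0 ∈ [-24/155, 16/155)
intersection: [7/155, 9/155)

7/155 9/155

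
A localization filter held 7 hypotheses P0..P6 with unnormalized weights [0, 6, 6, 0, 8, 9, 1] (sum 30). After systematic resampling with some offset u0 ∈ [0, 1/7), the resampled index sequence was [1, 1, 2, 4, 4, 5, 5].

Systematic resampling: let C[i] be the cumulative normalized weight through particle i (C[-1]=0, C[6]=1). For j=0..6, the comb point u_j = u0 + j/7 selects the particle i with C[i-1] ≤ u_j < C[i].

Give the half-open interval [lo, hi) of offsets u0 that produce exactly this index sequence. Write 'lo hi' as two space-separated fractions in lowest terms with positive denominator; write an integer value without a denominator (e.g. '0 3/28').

0 2/35

C = [0, 1/5, 2/5, 2/5, 2/3, 29/30, 1]
j=0 picked index 1: u0 ∈ [0, 1/5)
j=1 picked index 1: u0 ∈ [-1/7, 2/35)
j=2 picked index 2: u0 ∈ [-3/35, 4/35)
j=3 picked index 4: u0 ∈ [-1/35, 5/21)
j=4 picked index 4: u0 ∈ [-6/35, 2/21)
j=5 picked index 5: u0 ∈ [-1/21, 53/210)
j=6 picked index 5: u0 ∈ [-4/21, 23/210)
intersection: [0, 2/35)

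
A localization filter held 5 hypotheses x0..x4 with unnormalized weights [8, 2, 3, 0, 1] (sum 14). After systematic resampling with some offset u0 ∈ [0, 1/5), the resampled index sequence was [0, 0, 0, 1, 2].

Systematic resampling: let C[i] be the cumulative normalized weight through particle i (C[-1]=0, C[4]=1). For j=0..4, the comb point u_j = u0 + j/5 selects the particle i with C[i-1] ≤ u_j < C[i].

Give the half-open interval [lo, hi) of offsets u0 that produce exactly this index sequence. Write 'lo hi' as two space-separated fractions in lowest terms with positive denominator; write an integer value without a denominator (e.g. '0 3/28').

C = [4/7, 5/7, 13/14, 13/14, 1]
j=0 picked index 0: u0 ∈ [0, 4/7)
j=1 picked index 0: u0 ∈ [-1/5, 13/35)
j=2 picked index 0: u0 ∈ [-2/5, 6/35)
j=3 picked index 1: u0 ∈ [-1/35, 4/35)
j=4 picked index 2: u0 ∈ [-3/35, 9/70)
intersection: [0, 4/35)

0 4/35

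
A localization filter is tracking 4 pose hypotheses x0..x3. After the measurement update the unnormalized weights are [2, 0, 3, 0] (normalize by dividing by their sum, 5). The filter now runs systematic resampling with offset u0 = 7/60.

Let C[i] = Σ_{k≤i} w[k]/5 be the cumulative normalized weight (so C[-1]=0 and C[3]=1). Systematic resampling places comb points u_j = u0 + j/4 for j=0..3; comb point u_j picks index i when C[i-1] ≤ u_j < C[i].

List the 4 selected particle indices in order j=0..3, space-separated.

C = [2/5, 2/5, 1, 1]
j=0: u_0=7/60 ∈ [0, 2/5) → index 0
j=1: u_1=11/30 ∈ [0, 2/5) → index 0
j=2: u_2=37/60 ∈ [2/5, 1) → index 2
j=3: u_3=13/15 ∈ [2/5, 1) → index 2

0 0 2 2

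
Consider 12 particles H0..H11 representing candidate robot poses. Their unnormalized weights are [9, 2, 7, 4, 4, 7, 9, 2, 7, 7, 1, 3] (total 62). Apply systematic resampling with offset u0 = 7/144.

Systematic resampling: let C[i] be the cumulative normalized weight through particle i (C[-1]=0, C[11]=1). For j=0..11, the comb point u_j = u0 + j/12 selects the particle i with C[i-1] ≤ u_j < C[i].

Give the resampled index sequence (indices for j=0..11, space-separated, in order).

0 0 2 3 4 5 6 6 8 8 9 11

C = [9/62, 11/62, 9/31, 11/31, 13/31, 33/62, 21/31, 22/31, 51/62, 29/31, 59/62, 1]
j=0: u_0=7/144 ∈ [0, 9/62) → index 0
j=1: u_1=19/144 ∈ [0, 9/62) → index 0
j=2: u_2=31/144 ∈ [11/62, 9/31) → index 2
j=3: u_3=43/144 ∈ [9/31, 11/31) → index 3
j=4: u_4=55/144 ∈ [11/31, 13/31) → index 4
j=5: u_5=67/144 ∈ [13/31, 33/62) → index 5
j=6: u_6=79/144 ∈ [33/62, 21/31) → index 6
j=7: u_7=91/144 ∈ [33/62, 21/31) → index 6
j=8: u_8=103/144 ∈ [22/31, 51/62) → index 8
j=9: u_9=115/144 ∈ [22/31, 51/62) → index 8
j=10: u_10=127/144 ∈ [51/62, 29/31) → index 9
j=11: u_11=139/144 ∈ [59/62, 1) → index 11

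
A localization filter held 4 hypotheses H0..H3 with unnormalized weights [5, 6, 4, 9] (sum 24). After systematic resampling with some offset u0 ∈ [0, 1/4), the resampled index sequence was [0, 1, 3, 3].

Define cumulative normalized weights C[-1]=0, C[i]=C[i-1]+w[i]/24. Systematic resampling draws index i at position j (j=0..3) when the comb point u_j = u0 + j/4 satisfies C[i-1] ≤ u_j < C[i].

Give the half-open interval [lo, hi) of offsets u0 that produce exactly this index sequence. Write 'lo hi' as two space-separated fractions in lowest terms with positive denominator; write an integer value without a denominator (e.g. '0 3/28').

C = [5/24, 11/24, 5/8, 1]
j=0 picked index 0: u0 ∈ [0, 5/24)
j=1 picked index 1: u0 ∈ [-1/24, 5/24)
j=2 picked index 3: u0 ∈ [1/8, 1/2)
j=3 picked index 3: u0 ∈ [-1/8, 1/4)
intersection: [1/8, 5/24)

1/8 5/24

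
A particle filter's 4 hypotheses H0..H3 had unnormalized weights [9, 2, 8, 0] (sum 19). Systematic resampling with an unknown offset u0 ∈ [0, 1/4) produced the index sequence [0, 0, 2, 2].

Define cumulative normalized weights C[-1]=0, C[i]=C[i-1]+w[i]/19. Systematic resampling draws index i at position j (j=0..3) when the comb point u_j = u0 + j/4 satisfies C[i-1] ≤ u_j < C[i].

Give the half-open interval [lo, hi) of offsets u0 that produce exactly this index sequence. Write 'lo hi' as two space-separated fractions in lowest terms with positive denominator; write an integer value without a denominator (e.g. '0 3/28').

3/38 17/76

C = [9/19, 11/19, 1, 1]
j=0 picked index 0: u0 ∈ [0, 9/19)
j=1 picked index 0: u0 ∈ [-1/4, 17/76)
j=2 picked index 2: u0 ∈ [3/38, 1/2)
j=3 picked index 2: u0 ∈ [-13/76, 1/4)
intersection: [3/38, 17/76)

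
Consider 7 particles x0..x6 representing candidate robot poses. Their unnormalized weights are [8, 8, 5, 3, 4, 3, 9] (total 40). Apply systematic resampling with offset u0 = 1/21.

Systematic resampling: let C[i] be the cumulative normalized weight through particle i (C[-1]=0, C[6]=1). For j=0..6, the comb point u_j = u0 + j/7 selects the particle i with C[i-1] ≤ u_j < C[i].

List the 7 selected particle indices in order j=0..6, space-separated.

0 0 1 2 4 5 6

C = [1/5, 2/5, 21/40, 3/5, 7/10, 31/40, 1]
j=0: u_0=1/21 ∈ [0, 1/5) → index 0
j=1: u_1=4/21 ∈ [0, 1/5) → index 0
j=2: u_2=1/3 ∈ [1/5, 2/5) → index 1
j=3: u_3=10/21 ∈ [2/5, 21/40) → index 2
j=4: u_4=13/21 ∈ [3/5, 7/10) → index 4
j=5: u_5=16/21 ∈ [7/10, 31/40) → index 5
j=6: u_6=19/21 ∈ [31/40, 1) → index 6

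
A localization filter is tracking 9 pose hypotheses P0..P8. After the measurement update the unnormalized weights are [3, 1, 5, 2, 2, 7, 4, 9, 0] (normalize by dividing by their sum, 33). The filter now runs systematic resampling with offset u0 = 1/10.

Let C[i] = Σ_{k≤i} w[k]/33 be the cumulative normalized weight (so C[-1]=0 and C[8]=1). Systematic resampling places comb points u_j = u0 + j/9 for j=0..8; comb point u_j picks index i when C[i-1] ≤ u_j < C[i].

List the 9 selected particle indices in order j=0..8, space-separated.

1 2 3 5 5 6 7 7 7

C = [1/11, 4/33, 3/11, 1/3, 13/33, 20/33, 8/11, 1, 1]
j=0: u_0=1/10 ∈ [1/11, 4/33) → index 1
j=1: u_1=19/90 ∈ [4/33, 3/11) → index 2
j=2: u_2=29/90 ∈ [3/11, 1/3) → index 3
j=3: u_3=13/30 ∈ [13/33, 20/33) → index 5
j=4: u_4=49/90 ∈ [13/33, 20/33) → index 5
j=5: u_5=59/90 ∈ [20/33, 8/11) → index 6
j=6: u_6=23/30 ∈ [8/11, 1) → index 7
j=7: u_7=79/90 ∈ [8/11, 1) → index 7
j=8: u_8=89/90 ∈ [8/11, 1) → index 7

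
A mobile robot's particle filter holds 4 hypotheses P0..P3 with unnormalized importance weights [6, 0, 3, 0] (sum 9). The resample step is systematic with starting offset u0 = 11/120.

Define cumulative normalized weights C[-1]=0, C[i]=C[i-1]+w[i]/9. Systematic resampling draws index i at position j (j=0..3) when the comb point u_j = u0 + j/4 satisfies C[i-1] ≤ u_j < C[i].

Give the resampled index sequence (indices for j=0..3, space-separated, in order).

C = [2/3, 2/3, 1, 1]
j=0: u_0=11/120 ∈ [0, 2/3) → index 0
j=1: u_1=41/120 ∈ [0, 2/3) → index 0
j=2: u_2=71/120 ∈ [0, 2/3) → index 0
j=3: u_3=101/120 ∈ [2/3, 1) → index 2

0 0 0 2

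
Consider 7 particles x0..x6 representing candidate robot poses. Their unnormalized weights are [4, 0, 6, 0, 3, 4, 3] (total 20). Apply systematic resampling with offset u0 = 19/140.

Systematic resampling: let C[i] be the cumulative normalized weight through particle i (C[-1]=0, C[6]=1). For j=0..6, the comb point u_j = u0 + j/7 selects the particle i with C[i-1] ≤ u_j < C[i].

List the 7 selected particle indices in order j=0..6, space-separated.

0 2 2 4 5 6 6

C = [1/5, 1/5, 1/2, 1/2, 13/20, 17/20, 1]
j=0: u_0=19/140 ∈ [0, 1/5) → index 0
j=1: u_1=39/140 ∈ [1/5, 1/2) → index 2
j=2: u_2=59/140 ∈ [1/5, 1/2) → index 2
j=3: u_3=79/140 ∈ [1/2, 13/20) → index 4
j=4: u_4=99/140 ∈ [13/20, 17/20) → index 5
j=5: u_5=17/20 ∈ [17/20, 1) → index 6
j=6: u_6=139/140 ∈ [17/20, 1) → index 6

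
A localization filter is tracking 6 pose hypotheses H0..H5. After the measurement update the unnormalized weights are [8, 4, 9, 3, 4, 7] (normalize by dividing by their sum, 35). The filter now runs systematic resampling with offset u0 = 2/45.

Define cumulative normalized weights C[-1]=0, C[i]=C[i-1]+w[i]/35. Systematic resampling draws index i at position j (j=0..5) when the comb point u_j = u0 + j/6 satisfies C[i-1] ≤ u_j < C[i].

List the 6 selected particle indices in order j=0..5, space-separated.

C = [8/35, 12/35, 3/5, 24/35, 4/5, 1]
j=0: u_0=2/45 ∈ [0, 8/35) → index 0
j=1: u_1=19/90 ∈ [0, 8/35) → index 0
j=2: u_2=17/45 ∈ [12/35, 3/5) → index 2
j=3: u_3=49/90 ∈ [12/35, 3/5) → index 2
j=4: u_4=32/45 ∈ [24/35, 4/5) → index 4
j=5: u_5=79/90 ∈ [4/5, 1) → index 5

0 0 2 2 4 5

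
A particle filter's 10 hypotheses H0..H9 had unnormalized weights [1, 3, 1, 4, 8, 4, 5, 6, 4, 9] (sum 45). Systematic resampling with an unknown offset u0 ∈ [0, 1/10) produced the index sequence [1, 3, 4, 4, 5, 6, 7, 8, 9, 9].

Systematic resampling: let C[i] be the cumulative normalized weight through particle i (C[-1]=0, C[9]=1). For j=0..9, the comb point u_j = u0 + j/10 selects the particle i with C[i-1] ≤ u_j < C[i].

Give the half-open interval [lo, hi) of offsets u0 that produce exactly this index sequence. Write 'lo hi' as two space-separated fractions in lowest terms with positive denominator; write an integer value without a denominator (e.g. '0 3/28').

C = [1/45, 4/45, 1/9, 1/5, 17/45, 7/15, 26/45, 32/45, 4/5, 1]
j=0 picked index 1: u0 ∈ [1/45, 4/45)
j=1 picked index 3: u0 ∈ [1/90, 1/10)
j=2 picked index 4: u0 ∈ [0, 8/45)
j=3 picked index 4: u0 ∈ [-1/10, 7/90)
j=4 picked index 5: u0 ∈ [-1/45, 1/15)
j=5 picked index 6: u0 ∈ [-1/30, 7/90)
j=6 picked index 7: u0 ∈ [-1/45, 1/9)
j=7 picked index 8: u0 ∈ [1/90, 1/10)
j=8 picked index 9: u0 ∈ [0, 1/5)
j=9 picked index 9: u0 ∈ [-1/10, 1/10)
intersection: [1/45, 1/15)

1/45 1/15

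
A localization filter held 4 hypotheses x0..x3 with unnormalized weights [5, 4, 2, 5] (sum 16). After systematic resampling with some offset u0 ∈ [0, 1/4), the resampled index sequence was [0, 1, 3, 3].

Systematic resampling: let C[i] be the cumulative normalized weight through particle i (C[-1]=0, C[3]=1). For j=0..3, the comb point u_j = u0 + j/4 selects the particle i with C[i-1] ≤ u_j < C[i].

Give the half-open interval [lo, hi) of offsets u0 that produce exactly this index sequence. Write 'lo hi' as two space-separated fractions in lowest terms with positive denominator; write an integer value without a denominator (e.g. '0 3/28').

C = [5/16, 9/16, 11/16, 1]
j=0 picked index 0: u0 ∈ [0, 5/16)
j=1 picked index 1: u0 ∈ [1/16, 5/16)
j=2 picked index 3: u0 ∈ [3/16, 1/2)
j=3 picked index 3: u0 ∈ [-1/16, 1/4)
intersection: [3/16, 1/4)

3/16 1/4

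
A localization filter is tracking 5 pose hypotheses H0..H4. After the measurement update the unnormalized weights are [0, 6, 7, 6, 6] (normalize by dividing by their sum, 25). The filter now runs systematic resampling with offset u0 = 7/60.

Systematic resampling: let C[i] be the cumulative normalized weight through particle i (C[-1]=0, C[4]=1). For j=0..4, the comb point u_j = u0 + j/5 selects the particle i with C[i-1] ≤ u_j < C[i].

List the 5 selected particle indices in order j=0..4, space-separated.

C = [0, 6/25, 13/25, 19/25, 1]
j=0: u_0=7/60 ∈ [0, 6/25) → index 1
j=1: u_1=19/60 ∈ [6/25, 13/25) → index 2
j=2: u_2=31/60 ∈ [6/25, 13/25) → index 2
j=3: u_3=43/60 ∈ [13/25, 19/25) → index 3
j=4: u_4=11/12 ∈ [19/25, 1) → index 4

1 2 2 3 4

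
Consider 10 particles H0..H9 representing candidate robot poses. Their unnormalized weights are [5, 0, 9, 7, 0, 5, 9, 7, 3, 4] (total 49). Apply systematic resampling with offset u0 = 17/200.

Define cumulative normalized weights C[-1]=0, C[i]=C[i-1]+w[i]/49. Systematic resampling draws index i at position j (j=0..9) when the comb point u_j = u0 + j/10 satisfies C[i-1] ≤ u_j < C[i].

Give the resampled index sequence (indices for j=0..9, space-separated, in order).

C = [5/49, 5/49, 2/7, 3/7, 3/7, 26/49, 5/7, 6/7, 45/49, 1]
j=0: u_0=17/200 ∈ [0, 5/49) → index 0
j=1: u_1=37/200 ∈ [5/49, 2/7) → index 2
j=2: u_2=57/200 ∈ [5/49, 2/7) → index 2
j=3: u_3=77/200 ∈ [2/7, 3/7) → index 3
j=4: u_4=97/200 ∈ [3/7, 26/49) → index 5
j=5: u_5=117/200 ∈ [26/49, 5/7) → index 6
j=6: u_6=137/200 ∈ [26/49, 5/7) → index 6
j=7: u_7=157/200 ∈ [5/7, 6/7) → index 7
j=8: u_8=177/200 ∈ [6/7, 45/49) → index 8
j=9: u_9=197/200 ∈ [45/49, 1) → index 9

0 2 2 3 5 6 6 7 8 9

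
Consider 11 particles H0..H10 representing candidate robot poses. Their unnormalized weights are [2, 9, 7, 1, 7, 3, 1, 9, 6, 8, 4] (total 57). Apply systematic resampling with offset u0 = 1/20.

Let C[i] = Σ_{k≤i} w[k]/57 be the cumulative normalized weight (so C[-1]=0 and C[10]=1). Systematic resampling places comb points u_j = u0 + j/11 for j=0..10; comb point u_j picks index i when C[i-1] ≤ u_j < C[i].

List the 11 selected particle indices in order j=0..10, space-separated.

C = [2/57, 11/57, 6/19, 1/3, 26/57, 29/57, 10/19, 13/19, 15/19, 53/57, 1]
j=0: u_0=1/20 ∈ [2/57, 11/57) → index 1
j=1: u_1=31/220 ∈ [2/57, 11/57) → index 1
j=2: u_2=51/220 ∈ [11/57, 6/19) → index 2
j=3: u_3=71/220 ∈ [6/19, 1/3) → index 3
j=4: u_4=91/220 ∈ [1/3, 26/57) → index 4
j=5: u_5=111/220 ∈ [26/57, 29/57) → index 5
j=6: u_6=131/220 ∈ [10/19, 13/19) → index 7
j=7: u_7=151/220 ∈ [13/19, 15/19) → index 8
j=8: u_8=171/220 ∈ [13/19, 15/19) → index 8
j=9: u_9=191/220 ∈ [15/19, 53/57) → index 9
j=10: u_10=211/220 ∈ [53/57, 1) → index 10

1 1 2 3 4 5 7 8 8 9 10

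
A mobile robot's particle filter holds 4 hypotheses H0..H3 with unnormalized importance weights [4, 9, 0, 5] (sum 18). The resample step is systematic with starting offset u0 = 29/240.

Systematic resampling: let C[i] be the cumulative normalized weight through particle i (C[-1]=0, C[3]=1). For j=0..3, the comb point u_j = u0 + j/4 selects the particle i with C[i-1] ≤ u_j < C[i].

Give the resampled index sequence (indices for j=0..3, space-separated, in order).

C = [2/9, 13/18, 13/18, 1]
j=0: u_0=29/240 ∈ [0, 2/9) → index 0
j=1: u_1=89/240 ∈ [2/9, 13/18) → index 1
j=2: u_2=149/240 ∈ [2/9, 13/18) → index 1
j=3: u_3=209/240 ∈ [13/18, 1) → index 3

0 1 1 3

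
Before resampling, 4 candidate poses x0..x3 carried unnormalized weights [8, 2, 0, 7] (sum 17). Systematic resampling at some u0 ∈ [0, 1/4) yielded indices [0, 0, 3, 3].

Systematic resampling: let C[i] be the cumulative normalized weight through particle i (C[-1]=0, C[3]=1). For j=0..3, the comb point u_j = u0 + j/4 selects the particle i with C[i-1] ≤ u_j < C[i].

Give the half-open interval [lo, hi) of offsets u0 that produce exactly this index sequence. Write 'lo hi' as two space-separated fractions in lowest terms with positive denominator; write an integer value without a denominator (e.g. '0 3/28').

3/34 15/68

C = [8/17, 10/17, 10/17, 1]
j=0 picked index 0: u0 ∈ [0, 8/17)
j=1 picked index 0: u0 ∈ [-1/4, 15/68)
j=2 picked index 3: u0 ∈ [3/34, 1/2)
j=3 picked index 3: u0 ∈ [-11/68, 1/4)
intersection: [3/34, 15/68)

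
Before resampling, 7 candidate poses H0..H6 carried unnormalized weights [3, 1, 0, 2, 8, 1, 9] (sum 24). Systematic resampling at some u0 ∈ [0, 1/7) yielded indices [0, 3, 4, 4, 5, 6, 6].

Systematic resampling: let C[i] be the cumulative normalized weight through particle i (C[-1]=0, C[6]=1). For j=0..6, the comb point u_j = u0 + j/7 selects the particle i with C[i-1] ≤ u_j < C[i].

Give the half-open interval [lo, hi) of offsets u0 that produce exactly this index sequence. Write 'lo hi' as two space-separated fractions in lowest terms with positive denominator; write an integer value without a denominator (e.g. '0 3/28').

C = [1/8, 1/6, 1/6, 1/4, 7/12, 5/8, 1]
j=0 picked index 0: u0 ∈ [0, 1/8)
j=1 picked index 3: u0 ∈ [1/42, 3/28)
j=2 picked index 4: u0 ∈ [-1/28, 25/84)
j=3 picked index 4: u0 ∈ [-5/28, 13/84)
j=4 picked index 5: u0 ∈ [1/84, 3/56)
j=5 picked index 6: u0 ∈ [-5/56, 2/7)
j=6 picked index 6: u0 ∈ [-13/56, 1/7)
intersection: [1/42, 3/56)

1/42 3/56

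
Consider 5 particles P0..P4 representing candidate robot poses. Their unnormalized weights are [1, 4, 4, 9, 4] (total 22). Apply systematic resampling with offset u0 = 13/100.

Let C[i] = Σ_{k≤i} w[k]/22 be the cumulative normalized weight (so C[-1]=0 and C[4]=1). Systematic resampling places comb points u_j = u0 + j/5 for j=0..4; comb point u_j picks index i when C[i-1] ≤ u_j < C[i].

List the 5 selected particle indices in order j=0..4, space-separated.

1 2 3 3 4

C = [1/22, 5/22, 9/22, 9/11, 1]
j=0: u_0=13/100 ∈ [1/22, 5/22) → index 1
j=1: u_1=33/100 ∈ [5/22, 9/22) → index 2
j=2: u_2=53/100 ∈ [9/22, 9/11) → index 3
j=3: u_3=73/100 ∈ [9/22, 9/11) → index 3
j=4: u_4=93/100 ∈ [9/11, 1) → index 4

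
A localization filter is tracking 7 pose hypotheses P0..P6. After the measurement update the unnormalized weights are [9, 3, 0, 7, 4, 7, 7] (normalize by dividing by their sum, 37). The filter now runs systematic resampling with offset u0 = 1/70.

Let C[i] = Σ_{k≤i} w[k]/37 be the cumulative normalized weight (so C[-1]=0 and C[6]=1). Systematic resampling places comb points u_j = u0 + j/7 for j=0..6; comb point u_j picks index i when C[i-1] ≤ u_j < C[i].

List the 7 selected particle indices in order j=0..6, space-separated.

C = [9/37, 12/37, 12/37, 19/37, 23/37, 30/37, 1]
j=0: u_0=1/70 ∈ [0, 9/37) → index 0
j=1: u_1=11/70 ∈ [0, 9/37) → index 0
j=2: u_2=3/10 ∈ [9/37, 12/37) → index 1
j=3: u_3=31/70 ∈ [12/37, 19/37) → index 3
j=4: u_4=41/70 ∈ [19/37, 23/37) → index 4
j=5: u_5=51/70 ∈ [23/37, 30/37) → index 5
j=6: u_6=61/70 ∈ [30/37, 1) → index 6

0 0 1 3 4 5 6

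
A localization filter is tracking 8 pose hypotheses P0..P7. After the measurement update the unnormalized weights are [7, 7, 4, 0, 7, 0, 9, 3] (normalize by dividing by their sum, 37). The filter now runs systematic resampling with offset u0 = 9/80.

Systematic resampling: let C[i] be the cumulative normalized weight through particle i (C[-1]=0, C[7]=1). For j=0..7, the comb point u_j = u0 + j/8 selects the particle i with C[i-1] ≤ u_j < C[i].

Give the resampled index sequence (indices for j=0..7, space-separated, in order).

0 1 1 4 4 6 6 7

C = [7/37, 14/37, 18/37, 18/37, 25/37, 25/37, 34/37, 1]
j=0: u_0=9/80 ∈ [0, 7/37) → index 0
j=1: u_1=19/80 ∈ [7/37, 14/37) → index 1
j=2: u_2=29/80 ∈ [7/37, 14/37) → index 1
j=3: u_3=39/80 ∈ [18/37, 25/37) → index 4
j=4: u_4=49/80 ∈ [18/37, 25/37) → index 4
j=5: u_5=59/80 ∈ [25/37, 34/37) → index 6
j=6: u_6=69/80 ∈ [25/37, 34/37) → index 6
j=7: u_7=79/80 ∈ [34/37, 1) → index 7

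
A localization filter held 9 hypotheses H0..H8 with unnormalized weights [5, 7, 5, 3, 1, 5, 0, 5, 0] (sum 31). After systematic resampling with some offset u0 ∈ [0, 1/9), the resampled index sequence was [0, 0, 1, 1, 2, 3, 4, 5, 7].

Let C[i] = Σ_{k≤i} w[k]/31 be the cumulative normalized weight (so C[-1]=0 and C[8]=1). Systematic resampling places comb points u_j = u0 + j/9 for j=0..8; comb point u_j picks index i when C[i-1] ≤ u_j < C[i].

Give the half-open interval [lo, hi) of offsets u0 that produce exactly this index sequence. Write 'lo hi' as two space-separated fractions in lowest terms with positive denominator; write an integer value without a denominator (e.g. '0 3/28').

0 1/93

C = [5/31, 12/31, 17/31, 20/31, 21/31, 26/31, 26/31, 1, 1]
j=0 picked index 0: u0 ∈ [0, 5/31)
j=1 picked index 0: u0 ∈ [-1/9, 14/279)
j=2 picked index 1: u0 ∈ [-17/279, 46/279)
j=3 picked index 1: u0 ∈ [-16/93, 5/93)
j=4 picked index 2: u0 ∈ [-16/279, 29/279)
j=5 picked index 3: u0 ∈ [-2/279, 25/279)
j=6 picked index 4: u0 ∈ [-2/93, 1/93)
j=7 picked index 5: u0 ∈ [-28/279, 17/279)
j=8 picked index 7: u0 ∈ [-14/279, 1/9)
intersection: [0, 1/93)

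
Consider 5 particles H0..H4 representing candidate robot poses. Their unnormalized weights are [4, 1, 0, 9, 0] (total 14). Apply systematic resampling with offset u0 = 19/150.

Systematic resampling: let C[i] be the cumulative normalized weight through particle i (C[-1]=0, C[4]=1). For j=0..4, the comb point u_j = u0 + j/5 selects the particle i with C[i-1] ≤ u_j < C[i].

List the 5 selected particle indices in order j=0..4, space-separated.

C = [2/7, 5/14, 5/14, 1, 1]
j=0: u_0=19/150 ∈ [0, 2/7) → index 0
j=1: u_1=49/150 ∈ [2/7, 5/14) → index 1
j=2: u_2=79/150 ∈ [5/14, 1) → index 3
j=3: u_3=109/150 ∈ [5/14, 1) → index 3
j=4: u_4=139/150 ∈ [5/14, 1) → index 3

0 1 3 3 3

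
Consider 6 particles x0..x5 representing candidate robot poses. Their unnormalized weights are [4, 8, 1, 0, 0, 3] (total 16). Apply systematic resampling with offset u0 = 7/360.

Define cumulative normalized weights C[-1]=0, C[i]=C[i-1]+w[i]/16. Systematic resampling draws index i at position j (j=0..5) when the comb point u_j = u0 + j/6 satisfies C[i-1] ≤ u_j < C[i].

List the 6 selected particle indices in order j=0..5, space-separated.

C = [1/4, 3/4, 13/16, 13/16, 13/16, 1]
j=0: u_0=7/360 ∈ [0, 1/4) → index 0
j=1: u_1=67/360 ∈ [0, 1/4) → index 0
j=2: u_2=127/360 ∈ [1/4, 3/4) → index 1
j=3: u_3=187/360 ∈ [1/4, 3/4) → index 1
j=4: u_4=247/360 ∈ [1/4, 3/4) → index 1
j=5: u_5=307/360 ∈ [13/16, 1) → index 5

0 0 1 1 1 5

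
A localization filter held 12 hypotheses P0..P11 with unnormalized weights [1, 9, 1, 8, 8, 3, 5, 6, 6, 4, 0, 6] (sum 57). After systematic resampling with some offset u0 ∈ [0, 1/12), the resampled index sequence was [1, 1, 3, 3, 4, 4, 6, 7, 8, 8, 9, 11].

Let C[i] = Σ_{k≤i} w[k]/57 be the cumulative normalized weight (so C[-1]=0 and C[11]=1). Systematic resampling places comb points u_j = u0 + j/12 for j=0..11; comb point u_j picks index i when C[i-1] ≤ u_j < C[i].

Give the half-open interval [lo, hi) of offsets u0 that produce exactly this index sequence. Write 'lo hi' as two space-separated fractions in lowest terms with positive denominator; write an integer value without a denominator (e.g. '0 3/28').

C = [1/57, 10/57, 11/57, 1/3, 9/19, 10/19, 35/57, 41/57, 47/57, 17/19, 17/19, 1]
j=0 picked index 1: u0 ∈ [1/57, 10/57)
j=1 picked index 1: u0 ∈ [-5/76, 7/76)
j=2 picked index 3: u0 ∈ [1/38, 1/6)
j=3 picked index 3: u0 ∈ [-13/228, 1/12)
j=4 picked index 4: u0 ∈ [0, 8/57)
j=5 picked index 4: u0 ∈ [-1/12, 13/228)
j=6 picked index 6: u0 ∈ [1/38, 13/114)
j=7 picked index 7: u0 ∈ [7/228, 31/228)
j=8 picked index 8: u0 ∈ [1/19, 3/19)
j=9 picked index 8: u0 ∈ [-7/228, 17/228)
j=10 picked index 9: u0 ∈ [-1/114, 7/114)
j=11 picked index 11: u0 ∈ [-5/228, 1/12)
intersection: [1/19, 13/228)

1/19 13/228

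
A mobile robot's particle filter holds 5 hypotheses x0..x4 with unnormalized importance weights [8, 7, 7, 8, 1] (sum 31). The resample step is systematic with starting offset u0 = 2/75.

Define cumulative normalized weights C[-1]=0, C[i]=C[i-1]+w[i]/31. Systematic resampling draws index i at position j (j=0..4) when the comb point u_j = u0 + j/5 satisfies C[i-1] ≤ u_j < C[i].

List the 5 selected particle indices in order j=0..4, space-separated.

0 0 1 2 3

C = [8/31, 15/31, 22/31, 30/31, 1]
j=0: u_0=2/75 ∈ [0, 8/31) → index 0
j=1: u_1=17/75 ∈ [0, 8/31) → index 0
j=2: u_2=32/75 ∈ [8/31, 15/31) → index 1
j=3: u_3=47/75 ∈ [15/31, 22/31) → index 2
j=4: u_4=62/75 ∈ [22/31, 30/31) → index 3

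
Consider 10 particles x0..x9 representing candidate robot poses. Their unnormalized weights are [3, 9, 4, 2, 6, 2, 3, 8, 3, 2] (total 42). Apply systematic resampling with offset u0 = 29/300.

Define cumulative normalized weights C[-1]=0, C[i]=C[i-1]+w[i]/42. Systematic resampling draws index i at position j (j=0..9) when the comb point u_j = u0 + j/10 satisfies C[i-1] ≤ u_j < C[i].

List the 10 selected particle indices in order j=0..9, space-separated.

1 1 2 3 4 5 7 7 8 9

C = [1/14, 2/7, 8/21, 3/7, 4/7, 13/21, 29/42, 37/42, 20/21, 1]
j=0: u_0=29/300 ∈ [1/14, 2/7) → index 1
j=1: u_1=59/300 ∈ [1/14, 2/7) → index 1
j=2: u_2=89/300 ∈ [2/7, 8/21) → index 2
j=3: u_3=119/300 ∈ [8/21, 3/7) → index 3
j=4: u_4=149/300 ∈ [3/7, 4/7) → index 4
j=5: u_5=179/300 ∈ [4/7, 13/21) → index 5
j=6: u_6=209/300 ∈ [29/42, 37/42) → index 7
j=7: u_7=239/300 ∈ [29/42, 37/42) → index 7
j=8: u_8=269/300 ∈ [37/42, 20/21) → index 8
j=9: u_9=299/300 ∈ [20/21, 1) → index 9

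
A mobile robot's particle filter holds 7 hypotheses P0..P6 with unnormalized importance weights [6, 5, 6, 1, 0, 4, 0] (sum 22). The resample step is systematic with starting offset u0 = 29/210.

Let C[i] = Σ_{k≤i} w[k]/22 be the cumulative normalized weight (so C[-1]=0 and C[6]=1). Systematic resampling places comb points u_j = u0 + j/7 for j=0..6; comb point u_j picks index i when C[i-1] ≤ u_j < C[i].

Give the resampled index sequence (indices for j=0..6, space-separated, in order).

0 1 1 2 2 5 5

C = [3/11, 1/2, 17/22, 9/11, 9/11, 1, 1]
j=0: u_0=29/210 ∈ [0, 3/11) → index 0
j=1: u_1=59/210 ∈ [3/11, 1/2) → index 1
j=2: u_2=89/210 ∈ [3/11, 1/2) → index 1
j=3: u_3=17/30 ∈ [1/2, 17/22) → index 2
j=4: u_4=149/210 ∈ [1/2, 17/22) → index 2
j=5: u_5=179/210 ∈ [9/11, 1) → index 5
j=6: u_6=209/210 ∈ [9/11, 1) → index 5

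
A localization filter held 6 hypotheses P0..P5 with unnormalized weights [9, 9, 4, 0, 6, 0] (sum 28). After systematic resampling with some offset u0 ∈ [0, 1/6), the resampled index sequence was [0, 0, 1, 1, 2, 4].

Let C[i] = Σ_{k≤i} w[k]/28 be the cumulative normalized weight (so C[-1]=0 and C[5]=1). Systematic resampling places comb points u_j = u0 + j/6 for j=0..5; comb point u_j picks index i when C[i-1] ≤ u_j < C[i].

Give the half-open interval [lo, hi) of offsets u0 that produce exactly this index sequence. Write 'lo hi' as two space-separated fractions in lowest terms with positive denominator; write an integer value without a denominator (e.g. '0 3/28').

0 5/42

C = [9/28, 9/14, 11/14, 11/14, 1, 1]
j=0 picked index 0: u0 ∈ [0, 9/28)
j=1 picked index 0: u0 ∈ [-1/6, 13/84)
j=2 picked index 1: u0 ∈ [-1/84, 13/42)
j=3 picked index 1: u0 ∈ [-5/28, 1/7)
j=4 picked index 2: u0 ∈ [-1/42, 5/42)
j=5 picked index 4: u0 ∈ [-1/21, 1/6)
intersection: [0, 5/42)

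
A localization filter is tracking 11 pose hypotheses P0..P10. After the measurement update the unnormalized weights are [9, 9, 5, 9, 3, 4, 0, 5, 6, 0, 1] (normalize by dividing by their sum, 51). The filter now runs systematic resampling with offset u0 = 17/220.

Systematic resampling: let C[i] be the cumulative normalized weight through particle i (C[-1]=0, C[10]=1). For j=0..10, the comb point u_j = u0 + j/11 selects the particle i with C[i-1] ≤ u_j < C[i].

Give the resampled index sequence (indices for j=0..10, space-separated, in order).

C = [3/17, 6/17, 23/51, 32/51, 35/51, 13/17, 13/17, 44/51, 50/51, 50/51, 1]
j=0: u_0=17/220 ∈ [0, 3/17) → index 0
j=1: u_1=37/220 ∈ [0, 3/17) → index 0
j=2: u_2=57/220 ∈ [3/17, 6/17) → index 1
j=3: u_3=7/20 ∈ [3/17, 6/17) → index 1
j=4: u_4=97/220 ∈ [6/17, 23/51) → index 2
j=5: u_5=117/220 ∈ [23/51, 32/51) → index 3
j=6: u_6=137/220 ∈ [23/51, 32/51) → index 3
j=7: u_7=157/220 ∈ [35/51, 13/17) → index 5
j=8: u_8=177/220 ∈ [13/17, 44/51) → index 7
j=9: u_9=197/220 ∈ [44/51, 50/51) → index 8
j=10: u_10=217/220 ∈ [50/51, 1) → index 10

0 0 1 1 2 3 3 5 7 8 10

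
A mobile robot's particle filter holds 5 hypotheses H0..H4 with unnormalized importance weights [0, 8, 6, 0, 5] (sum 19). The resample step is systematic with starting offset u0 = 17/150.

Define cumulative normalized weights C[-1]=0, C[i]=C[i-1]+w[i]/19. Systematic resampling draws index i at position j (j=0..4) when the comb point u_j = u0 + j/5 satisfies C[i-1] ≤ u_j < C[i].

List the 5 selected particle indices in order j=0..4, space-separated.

1 1 2 2 4

C = [0, 8/19, 14/19, 14/19, 1]
j=0: u_0=17/150 ∈ [0, 8/19) → index 1
j=1: u_1=47/150 ∈ [0, 8/19) → index 1
j=2: u_2=77/150 ∈ [8/19, 14/19) → index 2
j=3: u_3=107/150 ∈ [8/19, 14/19) → index 2
j=4: u_4=137/150 ∈ [14/19, 1) → index 4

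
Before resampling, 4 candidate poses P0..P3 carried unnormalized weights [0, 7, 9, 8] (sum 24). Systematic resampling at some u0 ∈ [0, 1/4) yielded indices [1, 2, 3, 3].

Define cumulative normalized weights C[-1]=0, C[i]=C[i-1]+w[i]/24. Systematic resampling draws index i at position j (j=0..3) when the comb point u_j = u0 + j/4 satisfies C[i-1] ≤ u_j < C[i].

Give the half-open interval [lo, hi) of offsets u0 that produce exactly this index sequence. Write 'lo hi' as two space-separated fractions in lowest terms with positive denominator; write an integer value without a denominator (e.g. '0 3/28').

1/6 1/4

C = [0, 7/24, 2/3, 1]
j=0 picked index 1: u0 ∈ [0, 7/24)
j=1 picked index 2: u0 ∈ [1/24, 5/12)
j=2 picked index 3: u0 ∈ [1/6, 1/2)
j=3 picked index 3: u0 ∈ [-1/12, 1/4)
intersection: [1/6, 1/4)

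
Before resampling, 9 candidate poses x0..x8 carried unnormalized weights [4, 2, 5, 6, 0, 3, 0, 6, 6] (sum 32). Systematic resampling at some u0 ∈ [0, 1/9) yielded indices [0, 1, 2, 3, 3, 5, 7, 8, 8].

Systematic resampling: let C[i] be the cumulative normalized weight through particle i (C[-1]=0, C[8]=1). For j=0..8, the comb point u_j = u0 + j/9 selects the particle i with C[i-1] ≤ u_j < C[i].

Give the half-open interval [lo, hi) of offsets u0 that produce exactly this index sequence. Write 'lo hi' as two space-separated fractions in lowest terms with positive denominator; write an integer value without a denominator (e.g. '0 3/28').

5/144 5/72

C = [1/8, 3/16, 11/32, 17/32, 17/32, 5/8, 5/8, 13/16, 1]
j=0 picked index 0: u0 ∈ [0, 1/8)
j=1 picked index 1: u0 ∈ [1/72, 11/144)
j=2 picked index 2: u0 ∈ [-5/144, 35/288)
j=3 picked index 3: u0 ∈ [1/96, 19/96)
j=4 picked index 3: u0 ∈ [-29/288, 25/288)
j=5 picked index 5: u0 ∈ [-7/288, 5/72)
j=6 picked index 7: u0 ∈ [-1/24, 7/48)
j=7 picked index 8: u0 ∈ [5/144, 2/9)
j=8 picked index 8: u0 ∈ [-11/144, 1/9)
intersection: [5/144, 5/72)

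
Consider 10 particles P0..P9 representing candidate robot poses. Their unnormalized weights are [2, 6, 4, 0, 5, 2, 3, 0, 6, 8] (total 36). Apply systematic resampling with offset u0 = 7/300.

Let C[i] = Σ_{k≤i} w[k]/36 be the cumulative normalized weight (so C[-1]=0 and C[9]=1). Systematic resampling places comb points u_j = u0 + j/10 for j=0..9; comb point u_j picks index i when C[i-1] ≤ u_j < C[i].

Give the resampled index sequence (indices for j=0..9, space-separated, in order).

0 1 2 2 4 5 8 8 9 9

C = [1/18, 2/9, 1/3, 1/3, 17/36, 19/36, 11/18, 11/18, 7/9, 1]
j=0: u_0=7/300 ∈ [0, 1/18) → index 0
j=1: u_1=37/300 ∈ [1/18, 2/9) → index 1
j=2: u_2=67/300 ∈ [2/9, 1/3) → index 2
j=3: u_3=97/300 ∈ [2/9, 1/3) → index 2
j=4: u_4=127/300 ∈ [1/3, 17/36) → index 4
j=5: u_5=157/300 ∈ [17/36, 19/36) → index 5
j=6: u_6=187/300 ∈ [11/18, 7/9) → index 8
j=7: u_7=217/300 ∈ [11/18, 7/9) → index 8
j=8: u_8=247/300 ∈ [7/9, 1) → index 9
j=9: u_9=277/300 ∈ [7/9, 1) → index 9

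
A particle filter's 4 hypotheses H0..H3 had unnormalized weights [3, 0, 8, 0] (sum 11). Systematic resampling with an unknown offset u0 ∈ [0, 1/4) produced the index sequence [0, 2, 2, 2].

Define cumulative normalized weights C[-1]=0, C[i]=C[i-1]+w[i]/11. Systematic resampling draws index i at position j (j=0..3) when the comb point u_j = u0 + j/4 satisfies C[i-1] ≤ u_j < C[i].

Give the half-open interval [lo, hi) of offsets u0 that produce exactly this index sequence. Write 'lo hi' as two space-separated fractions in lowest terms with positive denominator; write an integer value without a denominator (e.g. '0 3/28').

C = [3/11, 3/11, 1, 1]
j=0 picked index 0: u0 ∈ [0, 3/11)
j=1 picked index 2: u0 ∈ [1/44, 3/4)
j=2 picked index 2: u0 ∈ [-5/22, 1/2)
j=3 picked index 2: u0 ∈ [-21/44, 1/4)
intersection: [1/44, 1/4)

1/44 1/4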